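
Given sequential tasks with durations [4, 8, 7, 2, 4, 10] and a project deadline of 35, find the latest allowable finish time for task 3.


LF(activity 3) = deadline - sum of successor durations
Successors: activities 4 through 6 with durations [2, 4, 10]
Sum of successor durations = 16
LF = 35 - 16 = 19

19


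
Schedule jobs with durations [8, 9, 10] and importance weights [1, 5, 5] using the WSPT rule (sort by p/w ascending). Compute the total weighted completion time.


Compute p/w ratios and sort ascending (WSPT): [(9, 5), (10, 5), (8, 1)]
Compute weighted completion times:
  Job (p=9,w=5): C=9, w*C=5*9=45
  Job (p=10,w=5): C=19, w*C=5*19=95
  Job (p=8,w=1): C=27, w*C=1*27=27
Total weighted completion time = 167

167


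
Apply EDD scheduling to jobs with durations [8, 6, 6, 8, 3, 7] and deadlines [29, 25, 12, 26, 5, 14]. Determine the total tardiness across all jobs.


Sort by due date (EDD order): [(3, 5), (6, 12), (7, 14), (6, 25), (8, 26), (8, 29)]
Compute completion times and tardiness:
  Job 1: p=3, d=5, C=3, tardiness=max(0,3-5)=0
  Job 2: p=6, d=12, C=9, tardiness=max(0,9-12)=0
  Job 3: p=7, d=14, C=16, tardiness=max(0,16-14)=2
  Job 4: p=6, d=25, C=22, tardiness=max(0,22-25)=0
  Job 5: p=8, d=26, C=30, tardiness=max(0,30-26)=4
  Job 6: p=8, d=29, C=38, tardiness=max(0,38-29)=9
Total tardiness = 15

15


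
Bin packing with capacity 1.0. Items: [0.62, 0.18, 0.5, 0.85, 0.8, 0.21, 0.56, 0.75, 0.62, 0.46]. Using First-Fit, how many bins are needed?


Place items sequentially using First-Fit:
  Item 0.62 -> new Bin 1
  Item 0.18 -> Bin 1 (now 0.8)
  Item 0.5 -> new Bin 2
  Item 0.85 -> new Bin 3
  Item 0.8 -> new Bin 4
  Item 0.21 -> Bin 2 (now 0.71)
  Item 0.56 -> new Bin 5
  Item 0.75 -> new Bin 6
  Item 0.62 -> new Bin 7
  Item 0.46 -> new Bin 8
Total bins used = 8

8


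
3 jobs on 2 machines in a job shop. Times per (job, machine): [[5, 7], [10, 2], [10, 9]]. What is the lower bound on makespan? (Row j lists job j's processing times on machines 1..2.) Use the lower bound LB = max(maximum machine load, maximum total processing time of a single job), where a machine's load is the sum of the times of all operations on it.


Machine loads:
  Machine 1: 5 + 10 + 10 = 25
  Machine 2: 7 + 2 + 9 = 18
Max machine load = 25
Job totals:
  Job 1: 12
  Job 2: 12
  Job 3: 19
Max job total = 19
Lower bound = max(25, 19) = 25

25


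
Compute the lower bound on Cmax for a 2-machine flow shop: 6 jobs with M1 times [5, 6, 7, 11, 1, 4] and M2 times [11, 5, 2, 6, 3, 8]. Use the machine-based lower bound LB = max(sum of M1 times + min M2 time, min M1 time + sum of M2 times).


LB1 = sum(M1 times) + min(M2 times) = 34 + 2 = 36
LB2 = min(M1 times) + sum(M2 times) = 1 + 35 = 36
Lower bound = max(LB1, LB2) = max(36, 36) = 36

36


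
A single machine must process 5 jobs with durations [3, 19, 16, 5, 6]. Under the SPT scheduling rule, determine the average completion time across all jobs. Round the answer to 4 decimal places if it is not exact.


Sort jobs by processing time (SPT order): [3, 5, 6, 16, 19]
Compute completion times sequentially:
  Job 1: processing = 3, completes at 3
  Job 2: processing = 5, completes at 8
  Job 3: processing = 6, completes at 14
  Job 4: processing = 16, completes at 30
  Job 5: processing = 19, completes at 49
Sum of completion times = 104
Average completion time = 104/5 = 20.8

20.8


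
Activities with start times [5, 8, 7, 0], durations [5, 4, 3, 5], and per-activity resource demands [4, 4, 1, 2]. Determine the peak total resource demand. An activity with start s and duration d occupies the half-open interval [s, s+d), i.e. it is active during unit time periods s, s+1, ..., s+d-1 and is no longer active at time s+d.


Each activity i is active on [start_i, start_i + duration_i).
Compute total resource usage per time slot:
  t=0: active resources = [2], total = 2
  t=1: active resources = [2], total = 2
  t=2: active resources = [2], total = 2
  t=3: active resources = [2], total = 2
  t=4: active resources = [2], total = 2
  t=5: active resources = [4], total = 4
  t=6: active resources = [4], total = 4
  t=7: active resources = [4, 1], total = 5
  t=8: active resources = [4, 4, 1], total = 9
  t=9: active resources = [4, 4, 1], total = 9
  t=10: active resources = [4], total = 4
  t=11: active resources = [4], total = 4
Peak resource demand = 9

9


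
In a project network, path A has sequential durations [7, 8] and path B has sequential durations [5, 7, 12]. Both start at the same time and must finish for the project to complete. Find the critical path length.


Path A total = 7 + 8 = 15
Path B total = 5 + 7 + 12 = 24
Critical path = longest path = max(15, 24) = 24

24


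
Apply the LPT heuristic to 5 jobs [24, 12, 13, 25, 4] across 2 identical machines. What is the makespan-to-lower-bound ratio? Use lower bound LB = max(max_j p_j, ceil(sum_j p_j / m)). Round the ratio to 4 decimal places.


LPT order: [25, 24, 13, 12, 4]
Machine loads after assignment: [41, 37]
LPT makespan = 41
Lower bound = max(max_job, ceil(total/2)) = max(25, 39) = 39
Ratio = 41 / 39 = 1.0513

1.0513


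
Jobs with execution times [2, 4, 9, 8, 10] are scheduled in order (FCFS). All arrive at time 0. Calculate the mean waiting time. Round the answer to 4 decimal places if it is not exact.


FCFS order (as given): [2, 4, 9, 8, 10]
Waiting times:
  Job 1: wait = 0
  Job 2: wait = 2
  Job 3: wait = 6
  Job 4: wait = 15
  Job 5: wait = 23
Sum of waiting times = 46
Average waiting time = 46/5 = 9.2

9.2


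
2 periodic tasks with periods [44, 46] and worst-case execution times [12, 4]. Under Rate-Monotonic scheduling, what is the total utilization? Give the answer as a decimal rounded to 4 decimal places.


Compute individual utilizations (exact fractions):
  Task 1: C/T = 12/44 = 3/11 (approx. 0.2727)
  Task 2: C/T = 4/46 = 2/23 (approx. 0.087)
Total utilization U = 3/11 + 2/23 = 91/253
Rounded to 4 decimal places: U = 0.3597
RM (Liu & Layland) bound for 2 tasks = 0.828427; compare with U = 91/253 (approx. 0.359684)
U <= bound, so schedulable by RM sufficient condition.

0.3597


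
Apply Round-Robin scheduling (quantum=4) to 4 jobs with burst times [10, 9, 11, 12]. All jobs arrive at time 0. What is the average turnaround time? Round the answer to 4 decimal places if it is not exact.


Time quantum = 4
Execution trace:
  J1 runs 4 units, time = 4
  J2 runs 4 units, time = 8
  J3 runs 4 units, time = 12
  J4 runs 4 units, time = 16
  J1 runs 4 units, time = 20
  J2 runs 4 units, time = 24
  J3 runs 4 units, time = 28
  J4 runs 4 units, time = 32
  J1 runs 2 units, time = 34
  J2 runs 1 units, time = 35
  J3 runs 3 units, time = 38
  J4 runs 4 units, time = 42
Finish times: [34, 35, 38, 42]
Average turnaround = 149/4 = 37.25

37.25


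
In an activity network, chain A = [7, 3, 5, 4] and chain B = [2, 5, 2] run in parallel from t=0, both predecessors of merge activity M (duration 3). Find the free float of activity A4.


ES(A4) = sum of predecessors on chain A = 15
EF(A4) = ES + duration = 15 + 4 = 19
Successor of A4 is M. ES(M) = max(sum(A), sum(B)) = max(19, 9) = 19
Free float = ES(successor) - EF(current) = 19 - 19 = 0

0


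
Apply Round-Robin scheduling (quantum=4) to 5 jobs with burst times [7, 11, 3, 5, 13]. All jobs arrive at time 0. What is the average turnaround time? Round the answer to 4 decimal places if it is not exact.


Time quantum = 4
Execution trace:
  J1 runs 4 units, time = 4
  J2 runs 4 units, time = 8
  J3 runs 3 units, time = 11
  J4 runs 4 units, time = 15
  J5 runs 4 units, time = 19
  J1 runs 3 units, time = 22
  J2 runs 4 units, time = 26
  J4 runs 1 units, time = 27
  J5 runs 4 units, time = 31
  J2 runs 3 units, time = 34
  J5 runs 4 units, time = 38
  J5 runs 1 units, time = 39
Finish times: [22, 34, 11, 27, 39]
Average turnaround = 133/5 = 26.6

26.6


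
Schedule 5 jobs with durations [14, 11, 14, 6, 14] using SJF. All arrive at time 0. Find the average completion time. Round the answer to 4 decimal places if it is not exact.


SJF order (ascending): [6, 11, 14, 14, 14]
Completion times:
  Job 1: burst=6, C=6
  Job 2: burst=11, C=17
  Job 3: burst=14, C=31
  Job 4: burst=14, C=45
  Job 5: burst=14, C=59
Average completion = 158/5 = 31.6

31.6


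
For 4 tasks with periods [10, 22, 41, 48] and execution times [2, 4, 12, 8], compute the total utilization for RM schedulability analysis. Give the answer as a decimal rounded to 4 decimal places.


Compute individual utilizations (exact fractions):
  Task 1: C/T = 2/10 = 1/5 (approx. 0.2)
  Task 2: C/T = 4/22 = 2/11 (approx. 0.1818)
  Task 3: C/T = 12/41 (approx. 0.2927)
  Task 4: C/T = 8/48 = 1/6 (approx. 0.1667)
Total utilization U = 1/5 + 2/11 + 12/41 + 1/6 = 11381/13530
Rounded to 4 decimal places: U = 0.8412
RM (Liu & Layland) bound for 4 tasks = 0.756828; compare with U = 11381/13530 (approx. 0.841168)
bound < U <= 1, so the RM sufficient condition is not met (inconclusive; an exact test such as response-time analysis is needed).

0.8412


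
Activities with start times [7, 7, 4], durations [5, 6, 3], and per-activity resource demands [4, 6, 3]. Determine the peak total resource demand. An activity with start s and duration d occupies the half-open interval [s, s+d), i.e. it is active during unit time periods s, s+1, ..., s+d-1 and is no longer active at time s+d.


Each activity i is active on [start_i, start_i + duration_i).
Compute total resource usage per time slot:
  t=0: active resources = [], total = 0
  t=1: active resources = [], total = 0
  t=2: active resources = [], total = 0
  t=3: active resources = [], total = 0
  t=4: active resources = [3], total = 3
  t=5: active resources = [3], total = 3
  t=6: active resources = [3], total = 3
  t=7: active resources = [4, 6], total = 10
  t=8: active resources = [4, 6], total = 10
  t=9: active resources = [4, 6], total = 10
  t=10: active resources = [4, 6], total = 10
  t=11: active resources = [4, 6], total = 10
  t=12: active resources = [6], total = 6
Peak resource demand = 10

10


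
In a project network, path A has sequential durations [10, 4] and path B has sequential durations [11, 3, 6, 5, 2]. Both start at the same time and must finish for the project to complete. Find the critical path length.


Path A total = 10 + 4 = 14
Path B total = 11 + 3 + 6 + 5 + 2 = 27
Critical path = longest path = max(14, 27) = 27

27


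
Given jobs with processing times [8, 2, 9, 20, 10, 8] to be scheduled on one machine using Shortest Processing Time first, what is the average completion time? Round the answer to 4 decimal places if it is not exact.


Sort jobs by processing time (SPT order): [2, 8, 8, 9, 10, 20]
Compute completion times sequentially:
  Job 1: processing = 2, completes at 2
  Job 2: processing = 8, completes at 10
  Job 3: processing = 8, completes at 18
  Job 4: processing = 9, completes at 27
  Job 5: processing = 10, completes at 37
  Job 6: processing = 20, completes at 57
Sum of completion times = 151
Average completion time = 151/6 = 25.1667

25.1667


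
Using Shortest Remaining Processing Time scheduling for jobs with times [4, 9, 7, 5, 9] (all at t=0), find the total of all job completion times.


Since all jobs arrive at t=0, SRPT equals SPT ordering.
SPT order: [4, 5, 7, 9, 9]
Completion times:
  Job 1: p=4, C=4
  Job 2: p=5, C=9
  Job 3: p=7, C=16
  Job 4: p=9, C=25
  Job 5: p=9, C=34
Total completion time = 4 + 9 + 16 + 25 + 34 = 88

88


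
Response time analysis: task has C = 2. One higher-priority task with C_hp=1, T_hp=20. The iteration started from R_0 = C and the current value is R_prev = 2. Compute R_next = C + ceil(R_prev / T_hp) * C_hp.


R_next = C + ceil(R_prev / T_hp) * C_hp
ceil(2 / 20) = ceil(0.1) = 1
Interference = 1 * 1 = 1
R_next = 2 + 1 = 3

3


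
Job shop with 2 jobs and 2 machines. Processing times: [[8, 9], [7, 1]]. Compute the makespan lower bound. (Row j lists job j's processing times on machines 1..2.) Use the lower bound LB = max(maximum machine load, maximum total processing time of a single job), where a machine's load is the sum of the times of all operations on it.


Machine loads:
  Machine 1: 8 + 7 = 15
  Machine 2: 9 + 1 = 10
Max machine load = 15
Job totals:
  Job 1: 17
  Job 2: 8
Max job total = 17
Lower bound = max(15, 17) = 17

17


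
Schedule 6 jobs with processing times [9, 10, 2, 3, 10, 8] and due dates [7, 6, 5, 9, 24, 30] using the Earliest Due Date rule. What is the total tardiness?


Sort by due date (EDD order): [(2, 5), (10, 6), (9, 7), (3, 9), (10, 24), (8, 30)]
Compute completion times and tardiness:
  Job 1: p=2, d=5, C=2, tardiness=max(0,2-5)=0
  Job 2: p=10, d=6, C=12, tardiness=max(0,12-6)=6
  Job 3: p=9, d=7, C=21, tardiness=max(0,21-7)=14
  Job 4: p=3, d=9, C=24, tardiness=max(0,24-9)=15
  Job 5: p=10, d=24, C=34, tardiness=max(0,34-24)=10
  Job 6: p=8, d=30, C=42, tardiness=max(0,42-30)=12
Total tardiness = 57

57


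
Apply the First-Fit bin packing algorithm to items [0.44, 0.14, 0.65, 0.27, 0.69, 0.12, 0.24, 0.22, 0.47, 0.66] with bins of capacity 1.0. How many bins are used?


Place items sequentially using First-Fit:
  Item 0.44 -> new Bin 1
  Item 0.14 -> Bin 1 (now 0.58)
  Item 0.65 -> new Bin 2
  Item 0.27 -> Bin 1 (now 0.85)
  Item 0.69 -> new Bin 3
  Item 0.12 -> Bin 1 (now 0.97)
  Item 0.24 -> Bin 2 (now 0.89)
  Item 0.22 -> Bin 3 (now 0.91)
  Item 0.47 -> new Bin 4
  Item 0.66 -> new Bin 5
Total bins used = 5

5


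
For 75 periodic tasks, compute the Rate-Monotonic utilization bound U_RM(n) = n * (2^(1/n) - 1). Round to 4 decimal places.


Compute 2^(1/75) = 1.0092848012
Subtract 1: 1.0092848012 - 1 = 0.0092848012
Multiply by n: 75 * 0.0092848012 = 0.6963600900
Round to 4 dp: 0.6964

0.6964


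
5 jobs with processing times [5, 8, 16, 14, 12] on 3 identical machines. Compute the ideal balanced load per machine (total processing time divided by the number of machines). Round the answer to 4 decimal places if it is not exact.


Total processing time = 5 + 8 + 16 + 14 + 12 = 55
Number of machines = 3
Ideal balanced load = 55 / 3 = 18.3333

18.3333


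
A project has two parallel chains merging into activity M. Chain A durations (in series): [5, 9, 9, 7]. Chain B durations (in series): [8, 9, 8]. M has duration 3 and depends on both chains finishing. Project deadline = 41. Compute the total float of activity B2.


Forward pass: ES(B2) = sum of predecessors on chain B = 8
EF = ES + duration = 8 + 9 = 17
Backward pass: LF(M) = deadline = 41; LS(M) = 41 - 3 = 38
LF(B2) = LS(M) - sum(successors on chain B) = 38 - 8 = 30
LS = LF - duration = 30 - 9 = 21
Total float = LS - ES = 21 - 8 = 13

13


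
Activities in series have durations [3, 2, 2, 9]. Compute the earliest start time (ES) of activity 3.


Activity 3 starts after activities 1 through 2 complete.
Predecessor durations: [3, 2]
ES = 3 + 2 = 5

5


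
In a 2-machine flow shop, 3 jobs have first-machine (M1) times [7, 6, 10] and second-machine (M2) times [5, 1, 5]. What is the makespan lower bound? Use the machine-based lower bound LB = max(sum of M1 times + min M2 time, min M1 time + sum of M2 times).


LB1 = sum(M1 times) + min(M2 times) = 23 + 1 = 24
LB2 = min(M1 times) + sum(M2 times) = 6 + 11 = 17
Lower bound = max(LB1, LB2) = max(24, 17) = 24

24


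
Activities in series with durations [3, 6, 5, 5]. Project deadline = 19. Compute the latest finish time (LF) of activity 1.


LF(activity 1) = deadline - sum of successor durations
Successors: activities 2 through 4 with durations [6, 5, 5]
Sum of successor durations = 16
LF = 19 - 16 = 3

3


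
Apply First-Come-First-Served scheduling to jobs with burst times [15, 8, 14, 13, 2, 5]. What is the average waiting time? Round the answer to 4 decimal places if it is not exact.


FCFS order (as given): [15, 8, 14, 13, 2, 5]
Waiting times:
  Job 1: wait = 0
  Job 2: wait = 15
  Job 3: wait = 23
  Job 4: wait = 37
  Job 5: wait = 50
  Job 6: wait = 52
Sum of waiting times = 177
Average waiting time = 177/6 = 29.5

29.5


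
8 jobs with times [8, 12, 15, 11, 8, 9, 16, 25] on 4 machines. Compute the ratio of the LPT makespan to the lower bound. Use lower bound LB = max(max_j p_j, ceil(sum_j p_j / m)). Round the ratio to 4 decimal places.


LPT order: [25, 16, 15, 12, 11, 9, 8, 8]
Machine loads after assignment: [25, 24, 24, 31]
LPT makespan = 31
Lower bound = max(max_job, ceil(total/4)) = max(25, 26) = 26
Ratio = 31 / 26 = 1.1923

1.1923


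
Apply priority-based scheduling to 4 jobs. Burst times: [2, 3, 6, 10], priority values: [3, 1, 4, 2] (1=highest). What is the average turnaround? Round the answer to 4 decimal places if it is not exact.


Sort by priority (ascending = highest first):
Order: [(1, 3), (2, 10), (3, 2), (4, 6)]
Completion times:
  Priority 1, burst=3, C=3
  Priority 2, burst=10, C=13
  Priority 3, burst=2, C=15
  Priority 4, burst=6, C=21
Average turnaround = 52/4 = 13.0

13.0


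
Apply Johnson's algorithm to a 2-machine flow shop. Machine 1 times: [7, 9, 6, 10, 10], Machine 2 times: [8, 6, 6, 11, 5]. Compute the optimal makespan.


Apply Johnson's rule:
  Group 1 (a <= b): [(3, 6, 6), (1, 7, 8), (4, 10, 11)]
  Group 2 (a > b): [(2, 9, 6), (5, 10, 5)]
Optimal job order: [3, 1, 4, 2, 5]
Schedule:
  Job 3: M1 done at 6, M2 done at 12
  Job 1: M1 done at 13, M2 done at 21
  Job 4: M1 done at 23, M2 done at 34
  Job 2: M1 done at 32, M2 done at 40
  Job 5: M1 done at 42, M2 done at 47
Makespan = 47

47


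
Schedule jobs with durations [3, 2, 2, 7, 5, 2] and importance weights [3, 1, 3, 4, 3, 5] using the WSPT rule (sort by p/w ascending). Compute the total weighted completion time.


Compute p/w ratios and sort ascending (WSPT): [(2, 5), (2, 3), (3, 3), (5, 3), (7, 4), (2, 1)]
Compute weighted completion times:
  Job (p=2,w=5): C=2, w*C=5*2=10
  Job (p=2,w=3): C=4, w*C=3*4=12
  Job (p=3,w=3): C=7, w*C=3*7=21
  Job (p=5,w=3): C=12, w*C=3*12=36
  Job (p=7,w=4): C=19, w*C=4*19=76
  Job (p=2,w=1): C=21, w*C=1*21=21
Total weighted completion time = 176

176


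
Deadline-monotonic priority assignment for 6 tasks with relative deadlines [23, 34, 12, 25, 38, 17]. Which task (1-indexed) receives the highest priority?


Sort tasks by relative deadline (ascending):
  Task 3: deadline = 12
  Task 6: deadline = 17
  Task 1: deadline = 23
  Task 4: deadline = 25
  Task 2: deadline = 34
  Task 5: deadline = 38
Priority order (highest first): [3, 6, 1, 4, 2, 5]
Highest priority task = 3

3


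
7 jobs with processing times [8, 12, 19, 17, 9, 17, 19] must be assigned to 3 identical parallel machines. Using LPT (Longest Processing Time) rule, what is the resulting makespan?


Sort jobs in decreasing order (LPT): [19, 19, 17, 17, 12, 9, 8]
Assign each job to the least loaded machine:
  Machine 1: jobs [19, 12], load = 31
  Machine 2: jobs [19, 9, 8], load = 36
  Machine 3: jobs [17, 17], load = 34
Makespan = max load = 36

36


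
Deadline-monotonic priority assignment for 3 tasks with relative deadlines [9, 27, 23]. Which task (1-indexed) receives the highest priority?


Sort tasks by relative deadline (ascending):
  Task 1: deadline = 9
  Task 3: deadline = 23
  Task 2: deadline = 27
Priority order (highest first): [1, 3, 2]
Highest priority task = 1

1


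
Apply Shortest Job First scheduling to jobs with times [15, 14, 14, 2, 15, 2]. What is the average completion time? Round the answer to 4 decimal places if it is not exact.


SJF order (ascending): [2, 2, 14, 14, 15, 15]
Completion times:
  Job 1: burst=2, C=2
  Job 2: burst=2, C=4
  Job 3: burst=14, C=18
  Job 4: burst=14, C=32
  Job 5: burst=15, C=47
  Job 6: burst=15, C=62
Average completion = 165/6 = 27.5

27.5


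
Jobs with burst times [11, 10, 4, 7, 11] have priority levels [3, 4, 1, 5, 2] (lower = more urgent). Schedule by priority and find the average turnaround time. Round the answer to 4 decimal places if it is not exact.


Sort by priority (ascending = highest first):
Order: [(1, 4), (2, 11), (3, 11), (4, 10), (5, 7)]
Completion times:
  Priority 1, burst=4, C=4
  Priority 2, burst=11, C=15
  Priority 3, burst=11, C=26
  Priority 4, burst=10, C=36
  Priority 5, burst=7, C=43
Average turnaround = 124/5 = 24.8

24.8


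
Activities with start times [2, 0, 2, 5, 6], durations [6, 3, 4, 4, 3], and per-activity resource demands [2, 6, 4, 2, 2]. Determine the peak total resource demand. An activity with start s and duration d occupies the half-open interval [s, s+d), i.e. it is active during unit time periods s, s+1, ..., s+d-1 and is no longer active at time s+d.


Each activity i is active on [start_i, start_i + duration_i).
Compute total resource usage per time slot:
  t=0: active resources = [6], total = 6
  t=1: active resources = [6], total = 6
  t=2: active resources = [2, 6, 4], total = 12
  t=3: active resources = [2, 4], total = 6
  t=4: active resources = [2, 4], total = 6
  t=5: active resources = [2, 4, 2], total = 8
  t=6: active resources = [2, 2, 2], total = 6
  t=7: active resources = [2, 2, 2], total = 6
  t=8: active resources = [2, 2], total = 4
Peak resource demand = 12

12


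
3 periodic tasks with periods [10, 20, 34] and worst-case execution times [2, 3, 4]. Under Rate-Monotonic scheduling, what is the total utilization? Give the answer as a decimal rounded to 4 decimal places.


Compute individual utilizations (exact fractions):
  Task 1: C/T = 2/10 = 1/5 (approx. 0.2)
  Task 2: C/T = 3/20 (approx. 0.15)
  Task 3: C/T = 4/34 = 2/17 (approx. 0.1176)
Total utilization U = 1/5 + 3/20 + 2/17 = 159/340
Rounded to 4 decimal places: U = 0.4676
RM (Liu & Layland) bound for 3 tasks = 0.779763; compare with U = 159/340 (approx. 0.467647)
U <= bound, so schedulable by RM sufficient condition.

0.4676


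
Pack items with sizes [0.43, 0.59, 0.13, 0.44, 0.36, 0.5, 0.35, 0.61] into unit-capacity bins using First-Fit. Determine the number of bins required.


Place items sequentially using First-Fit:
  Item 0.43 -> new Bin 1
  Item 0.59 -> new Bin 2
  Item 0.13 -> Bin 1 (now 0.56)
  Item 0.44 -> Bin 1 (now 1.0)
  Item 0.36 -> Bin 2 (now 0.95)
  Item 0.5 -> new Bin 3
  Item 0.35 -> Bin 3 (now 0.85)
  Item 0.61 -> new Bin 4
Total bins used = 4

4


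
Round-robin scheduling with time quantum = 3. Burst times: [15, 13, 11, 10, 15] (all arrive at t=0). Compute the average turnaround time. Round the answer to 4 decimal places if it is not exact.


Time quantum = 3
Execution trace:
  J1 runs 3 units, time = 3
  J2 runs 3 units, time = 6
  J3 runs 3 units, time = 9
  J4 runs 3 units, time = 12
  J5 runs 3 units, time = 15
  J1 runs 3 units, time = 18
  J2 runs 3 units, time = 21
  J3 runs 3 units, time = 24
  J4 runs 3 units, time = 27
  J5 runs 3 units, time = 30
  J1 runs 3 units, time = 33
  J2 runs 3 units, time = 36
  J3 runs 3 units, time = 39
  J4 runs 3 units, time = 42
  J5 runs 3 units, time = 45
  J1 runs 3 units, time = 48
  J2 runs 3 units, time = 51
  J3 runs 2 units, time = 53
  J4 runs 1 units, time = 54
  J5 runs 3 units, time = 57
  J1 runs 3 units, time = 60
  J2 runs 1 units, time = 61
  J5 runs 3 units, time = 64
Finish times: [60, 61, 53, 54, 64]
Average turnaround = 292/5 = 58.4

58.4


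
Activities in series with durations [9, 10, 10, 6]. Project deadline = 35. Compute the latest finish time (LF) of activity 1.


LF(activity 1) = deadline - sum of successor durations
Successors: activities 2 through 4 with durations [10, 10, 6]
Sum of successor durations = 26
LF = 35 - 26 = 9

9


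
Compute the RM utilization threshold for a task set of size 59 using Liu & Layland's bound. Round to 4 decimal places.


Compute 2^(1/59) = 1.0118175391
Subtract 1: 1.0118175391 - 1 = 0.0118175391
Multiply by n: 59 * 0.0118175391 = 0.6972348069
Round to 4 dp: 0.6972

0.6972


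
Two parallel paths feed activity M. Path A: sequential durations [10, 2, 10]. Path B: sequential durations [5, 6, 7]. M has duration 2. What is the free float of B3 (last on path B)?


ES(B3) = sum of predecessors on chain B = 11
EF(B3) = ES + duration = 11 + 7 = 18
Successor of B3 is M. ES(M) = max(sum(A), sum(B)) = max(22, 18) = 22
Free float = ES(successor) - EF(current) = 22 - 18 = 4

4


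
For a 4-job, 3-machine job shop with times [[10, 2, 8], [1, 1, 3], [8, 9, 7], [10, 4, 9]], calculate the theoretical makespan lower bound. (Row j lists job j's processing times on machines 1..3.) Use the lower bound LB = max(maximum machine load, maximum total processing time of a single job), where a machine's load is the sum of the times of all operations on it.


Machine loads:
  Machine 1: 10 + 1 + 8 + 10 = 29
  Machine 2: 2 + 1 + 9 + 4 = 16
  Machine 3: 8 + 3 + 7 + 9 = 27
Max machine load = 29
Job totals:
  Job 1: 20
  Job 2: 5
  Job 3: 24
  Job 4: 23
Max job total = 24
Lower bound = max(29, 24) = 29

29


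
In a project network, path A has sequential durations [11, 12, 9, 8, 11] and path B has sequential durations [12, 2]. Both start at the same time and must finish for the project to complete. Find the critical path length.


Path A total = 11 + 12 + 9 + 8 + 11 = 51
Path B total = 12 + 2 = 14
Critical path = longest path = max(51, 14) = 51

51


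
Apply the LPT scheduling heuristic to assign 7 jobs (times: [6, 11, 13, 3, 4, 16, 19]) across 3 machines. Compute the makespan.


Sort jobs in decreasing order (LPT): [19, 16, 13, 11, 6, 4, 3]
Assign each job to the least loaded machine:
  Machine 1: jobs [19, 4], load = 23
  Machine 2: jobs [16, 6, 3], load = 25
  Machine 3: jobs [13, 11], load = 24
Makespan = max load = 25

25


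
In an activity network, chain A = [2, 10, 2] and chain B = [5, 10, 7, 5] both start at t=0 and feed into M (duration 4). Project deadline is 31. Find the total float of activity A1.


Forward pass: ES(A1) = sum of predecessors on chain A = 0
EF = ES + duration = 0 + 2 = 2
Backward pass: LF(M) = deadline = 31; LS(M) = 31 - 4 = 27
LF(A1) = LS(M) - sum(successors on chain A) = 27 - 12 = 15
LS = LF - duration = 15 - 2 = 13
Total float = LS - ES = 13 - 0 = 13

13


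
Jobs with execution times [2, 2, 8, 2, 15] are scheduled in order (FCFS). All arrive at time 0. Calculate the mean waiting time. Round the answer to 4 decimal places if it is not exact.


FCFS order (as given): [2, 2, 8, 2, 15]
Waiting times:
  Job 1: wait = 0
  Job 2: wait = 2
  Job 3: wait = 4
  Job 4: wait = 12
  Job 5: wait = 14
Sum of waiting times = 32
Average waiting time = 32/5 = 6.4

6.4


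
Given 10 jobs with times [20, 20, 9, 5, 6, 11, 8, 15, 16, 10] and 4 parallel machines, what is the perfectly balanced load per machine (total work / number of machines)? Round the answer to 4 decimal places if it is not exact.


Total processing time = 20 + 20 + 9 + 5 + 6 + 11 + 8 + 15 + 16 + 10 = 120
Number of machines = 4
Ideal balanced load = 120 / 4 = 30.0

30.0


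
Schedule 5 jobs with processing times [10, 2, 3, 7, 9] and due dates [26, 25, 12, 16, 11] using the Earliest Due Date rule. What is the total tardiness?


Sort by due date (EDD order): [(9, 11), (3, 12), (7, 16), (2, 25), (10, 26)]
Compute completion times and tardiness:
  Job 1: p=9, d=11, C=9, tardiness=max(0,9-11)=0
  Job 2: p=3, d=12, C=12, tardiness=max(0,12-12)=0
  Job 3: p=7, d=16, C=19, tardiness=max(0,19-16)=3
  Job 4: p=2, d=25, C=21, tardiness=max(0,21-25)=0
  Job 5: p=10, d=26, C=31, tardiness=max(0,31-26)=5
Total tardiness = 8

8


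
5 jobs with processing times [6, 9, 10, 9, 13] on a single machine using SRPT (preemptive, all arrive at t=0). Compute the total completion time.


Since all jobs arrive at t=0, SRPT equals SPT ordering.
SPT order: [6, 9, 9, 10, 13]
Completion times:
  Job 1: p=6, C=6
  Job 2: p=9, C=15
  Job 3: p=9, C=24
  Job 4: p=10, C=34
  Job 5: p=13, C=47
Total completion time = 6 + 15 + 24 + 34 + 47 = 126

126


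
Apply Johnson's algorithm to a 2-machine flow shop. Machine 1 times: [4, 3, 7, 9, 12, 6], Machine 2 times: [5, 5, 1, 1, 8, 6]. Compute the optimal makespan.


Apply Johnson's rule:
  Group 1 (a <= b): [(2, 3, 5), (1, 4, 5), (6, 6, 6)]
  Group 2 (a > b): [(5, 12, 8), (3, 7, 1), (4, 9, 1)]
Optimal job order: [2, 1, 6, 5, 3, 4]
Schedule:
  Job 2: M1 done at 3, M2 done at 8
  Job 1: M1 done at 7, M2 done at 13
  Job 6: M1 done at 13, M2 done at 19
  Job 5: M1 done at 25, M2 done at 33
  Job 3: M1 done at 32, M2 done at 34
  Job 4: M1 done at 41, M2 done at 42
Makespan = 42

42


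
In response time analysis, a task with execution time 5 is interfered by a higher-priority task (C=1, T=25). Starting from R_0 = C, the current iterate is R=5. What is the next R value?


R_next = C + ceil(R_prev / T_hp) * C_hp
ceil(5 / 25) = ceil(0.2) = 1
Interference = 1 * 1 = 1
R_next = 5 + 1 = 6

6


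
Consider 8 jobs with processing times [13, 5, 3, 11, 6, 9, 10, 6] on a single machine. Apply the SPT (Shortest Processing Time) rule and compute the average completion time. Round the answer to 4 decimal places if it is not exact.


Sort jobs by processing time (SPT order): [3, 5, 6, 6, 9, 10, 11, 13]
Compute completion times sequentially:
  Job 1: processing = 3, completes at 3
  Job 2: processing = 5, completes at 8
  Job 3: processing = 6, completes at 14
  Job 4: processing = 6, completes at 20
  Job 5: processing = 9, completes at 29
  Job 6: processing = 10, completes at 39
  Job 7: processing = 11, completes at 50
  Job 8: processing = 13, completes at 63
Sum of completion times = 226
Average completion time = 226/8 = 28.25

28.25


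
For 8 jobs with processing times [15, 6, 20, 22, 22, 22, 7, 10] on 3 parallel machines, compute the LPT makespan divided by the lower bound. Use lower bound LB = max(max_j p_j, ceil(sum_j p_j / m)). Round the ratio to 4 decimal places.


LPT order: [22, 22, 22, 20, 15, 10, 7, 6]
Machine loads after assignment: [42, 43, 39]
LPT makespan = 43
Lower bound = max(max_job, ceil(total/3)) = max(22, 42) = 42
Ratio = 43 / 42 = 1.0238

1.0238


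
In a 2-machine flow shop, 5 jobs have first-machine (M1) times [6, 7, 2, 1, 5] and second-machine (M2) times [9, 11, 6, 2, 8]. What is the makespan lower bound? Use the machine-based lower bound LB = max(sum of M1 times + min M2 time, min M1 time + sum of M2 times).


LB1 = sum(M1 times) + min(M2 times) = 21 + 2 = 23
LB2 = min(M1 times) + sum(M2 times) = 1 + 36 = 37
Lower bound = max(LB1, LB2) = max(23, 37) = 37

37


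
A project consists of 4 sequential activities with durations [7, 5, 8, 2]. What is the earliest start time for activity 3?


Activity 3 starts after activities 1 through 2 complete.
Predecessor durations: [7, 5]
ES = 7 + 5 = 12

12


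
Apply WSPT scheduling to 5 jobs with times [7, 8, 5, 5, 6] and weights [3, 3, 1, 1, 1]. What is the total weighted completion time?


Compute p/w ratios and sort ascending (WSPT): [(7, 3), (8, 3), (5, 1), (5, 1), (6, 1)]
Compute weighted completion times:
  Job (p=7,w=3): C=7, w*C=3*7=21
  Job (p=8,w=3): C=15, w*C=3*15=45
  Job (p=5,w=1): C=20, w*C=1*20=20
  Job (p=5,w=1): C=25, w*C=1*25=25
  Job (p=6,w=1): C=31, w*C=1*31=31
Total weighted completion time = 142

142


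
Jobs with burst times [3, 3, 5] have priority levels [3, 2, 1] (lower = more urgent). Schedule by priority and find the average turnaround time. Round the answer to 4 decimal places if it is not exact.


Sort by priority (ascending = highest first):
Order: [(1, 5), (2, 3), (3, 3)]
Completion times:
  Priority 1, burst=5, C=5
  Priority 2, burst=3, C=8
  Priority 3, burst=3, C=11
Average turnaround = 24/3 = 8.0

8.0


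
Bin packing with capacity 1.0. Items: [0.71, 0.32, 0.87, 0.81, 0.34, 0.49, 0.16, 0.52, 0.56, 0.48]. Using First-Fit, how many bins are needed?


Place items sequentially using First-Fit:
  Item 0.71 -> new Bin 1
  Item 0.32 -> new Bin 2
  Item 0.87 -> new Bin 3
  Item 0.81 -> new Bin 4
  Item 0.34 -> Bin 2 (now 0.66)
  Item 0.49 -> new Bin 5
  Item 0.16 -> Bin 1 (now 0.87)
  Item 0.52 -> new Bin 6
  Item 0.56 -> new Bin 7
  Item 0.48 -> Bin 5 (now 0.97)
Total bins used = 7

7


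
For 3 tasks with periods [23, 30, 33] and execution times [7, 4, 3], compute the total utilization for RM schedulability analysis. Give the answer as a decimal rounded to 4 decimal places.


Compute individual utilizations (exact fractions):
  Task 1: C/T = 7/23 (approx. 0.3043)
  Task 2: C/T = 4/30 = 2/15 (approx. 0.1333)
  Task 3: C/T = 3/33 = 1/11 (approx. 0.0909)
Total utilization U = 7/23 + 2/15 + 1/11 = 2006/3795
Rounded to 4 decimal places: U = 0.5286
RM (Liu & Layland) bound for 3 tasks = 0.779763; compare with U = 2006/3795 (approx. 0.528590)
U <= bound, so schedulable by RM sufficient condition.

0.5286


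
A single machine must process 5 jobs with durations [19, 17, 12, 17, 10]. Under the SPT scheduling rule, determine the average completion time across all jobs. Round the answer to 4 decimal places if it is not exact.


Sort jobs by processing time (SPT order): [10, 12, 17, 17, 19]
Compute completion times sequentially:
  Job 1: processing = 10, completes at 10
  Job 2: processing = 12, completes at 22
  Job 3: processing = 17, completes at 39
  Job 4: processing = 17, completes at 56
  Job 5: processing = 19, completes at 75
Sum of completion times = 202
Average completion time = 202/5 = 40.4

40.4


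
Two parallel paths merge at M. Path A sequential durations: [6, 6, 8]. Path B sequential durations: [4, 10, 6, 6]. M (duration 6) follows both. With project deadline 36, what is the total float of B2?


Forward pass: ES(B2) = sum of predecessors on chain B = 4
EF = ES + duration = 4 + 10 = 14
Backward pass: LF(M) = deadline = 36; LS(M) = 36 - 6 = 30
LF(B2) = LS(M) - sum(successors on chain B) = 30 - 12 = 18
LS = LF - duration = 18 - 10 = 8
Total float = LS - ES = 8 - 4 = 4

4


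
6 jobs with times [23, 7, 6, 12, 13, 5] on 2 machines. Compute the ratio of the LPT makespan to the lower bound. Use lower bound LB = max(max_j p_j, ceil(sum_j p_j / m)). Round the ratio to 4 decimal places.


LPT order: [23, 13, 12, 7, 6, 5]
Machine loads after assignment: [35, 31]
LPT makespan = 35
Lower bound = max(max_job, ceil(total/2)) = max(23, 33) = 33
Ratio = 35 / 33 = 1.0606

1.0606


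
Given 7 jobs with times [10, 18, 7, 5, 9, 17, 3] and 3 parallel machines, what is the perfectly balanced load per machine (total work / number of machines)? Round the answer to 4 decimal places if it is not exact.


Total processing time = 10 + 18 + 7 + 5 + 9 + 17 + 3 = 69
Number of machines = 3
Ideal balanced load = 69 / 3 = 23.0

23.0


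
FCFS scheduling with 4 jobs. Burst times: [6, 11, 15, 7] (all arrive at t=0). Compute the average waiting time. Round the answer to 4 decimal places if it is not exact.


FCFS order (as given): [6, 11, 15, 7]
Waiting times:
  Job 1: wait = 0
  Job 2: wait = 6
  Job 3: wait = 17
  Job 4: wait = 32
Sum of waiting times = 55
Average waiting time = 55/4 = 13.75

13.75


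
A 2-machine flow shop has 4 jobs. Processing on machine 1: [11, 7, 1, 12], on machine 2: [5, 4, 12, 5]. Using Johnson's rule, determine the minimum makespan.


Apply Johnson's rule:
  Group 1 (a <= b): [(3, 1, 12)]
  Group 2 (a > b): [(1, 11, 5), (4, 12, 5), (2, 7, 4)]
Optimal job order: [3, 1, 4, 2]
Schedule:
  Job 3: M1 done at 1, M2 done at 13
  Job 1: M1 done at 12, M2 done at 18
  Job 4: M1 done at 24, M2 done at 29
  Job 2: M1 done at 31, M2 done at 35
Makespan = 35

35


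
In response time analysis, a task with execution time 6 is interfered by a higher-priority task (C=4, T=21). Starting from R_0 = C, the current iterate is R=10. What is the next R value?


R_next = C + ceil(R_prev / T_hp) * C_hp
ceil(10 / 21) = ceil(0.4762) = 1
Interference = 1 * 4 = 4
R_next = 6 + 4 = 10
R_next = R_prev, so the iteration has converged (response time = 10).

10


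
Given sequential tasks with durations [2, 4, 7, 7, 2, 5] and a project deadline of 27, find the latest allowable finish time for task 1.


LF(activity 1) = deadline - sum of successor durations
Successors: activities 2 through 6 with durations [4, 7, 7, 2, 5]
Sum of successor durations = 25
LF = 27 - 25 = 2

2


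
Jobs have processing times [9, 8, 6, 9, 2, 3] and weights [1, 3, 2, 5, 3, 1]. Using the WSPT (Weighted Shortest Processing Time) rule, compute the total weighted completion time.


Compute p/w ratios and sort ascending (WSPT): [(2, 3), (9, 5), (8, 3), (6, 2), (3, 1), (9, 1)]
Compute weighted completion times:
  Job (p=2,w=3): C=2, w*C=3*2=6
  Job (p=9,w=5): C=11, w*C=5*11=55
  Job (p=8,w=3): C=19, w*C=3*19=57
  Job (p=6,w=2): C=25, w*C=2*25=50
  Job (p=3,w=1): C=28, w*C=1*28=28
  Job (p=9,w=1): C=37, w*C=1*37=37
Total weighted completion time = 233

233


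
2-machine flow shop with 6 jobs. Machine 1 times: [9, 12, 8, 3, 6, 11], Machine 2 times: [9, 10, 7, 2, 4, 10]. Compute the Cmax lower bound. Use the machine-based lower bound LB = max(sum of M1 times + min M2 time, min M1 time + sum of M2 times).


LB1 = sum(M1 times) + min(M2 times) = 49 + 2 = 51
LB2 = min(M1 times) + sum(M2 times) = 3 + 42 = 45
Lower bound = max(LB1, LB2) = max(51, 45) = 51

51


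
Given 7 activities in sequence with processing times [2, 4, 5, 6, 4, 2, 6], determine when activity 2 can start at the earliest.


Activity 2 starts after activities 1 through 1 complete.
Predecessor durations: [2]
ES = 2 = 2

2


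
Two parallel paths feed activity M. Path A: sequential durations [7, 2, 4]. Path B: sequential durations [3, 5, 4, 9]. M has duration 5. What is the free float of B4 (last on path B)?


ES(B4) = sum of predecessors on chain B = 12
EF(B4) = ES + duration = 12 + 9 = 21
Successor of B4 is M. ES(M) = max(sum(A), sum(B)) = max(13, 21) = 21
Free float = ES(successor) - EF(current) = 21 - 21 = 0

0


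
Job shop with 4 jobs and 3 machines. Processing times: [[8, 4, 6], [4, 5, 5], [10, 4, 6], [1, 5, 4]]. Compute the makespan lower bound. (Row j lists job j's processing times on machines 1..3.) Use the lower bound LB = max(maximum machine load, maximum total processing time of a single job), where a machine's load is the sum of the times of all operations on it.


Machine loads:
  Machine 1: 8 + 4 + 10 + 1 = 23
  Machine 2: 4 + 5 + 4 + 5 = 18
  Machine 3: 6 + 5 + 6 + 4 = 21
Max machine load = 23
Job totals:
  Job 1: 18
  Job 2: 14
  Job 3: 20
  Job 4: 10
Max job total = 20
Lower bound = max(23, 20) = 23

23


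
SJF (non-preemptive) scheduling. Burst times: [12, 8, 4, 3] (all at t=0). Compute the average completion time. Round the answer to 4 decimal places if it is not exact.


SJF order (ascending): [3, 4, 8, 12]
Completion times:
  Job 1: burst=3, C=3
  Job 2: burst=4, C=7
  Job 3: burst=8, C=15
  Job 4: burst=12, C=27
Average completion = 52/4 = 13.0

13.0


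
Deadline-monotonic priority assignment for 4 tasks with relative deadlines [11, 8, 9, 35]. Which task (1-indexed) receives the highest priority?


Sort tasks by relative deadline (ascending):
  Task 2: deadline = 8
  Task 3: deadline = 9
  Task 1: deadline = 11
  Task 4: deadline = 35
Priority order (highest first): [2, 3, 1, 4]
Highest priority task = 2

2


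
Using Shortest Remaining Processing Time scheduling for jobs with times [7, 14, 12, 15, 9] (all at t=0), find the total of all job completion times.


Since all jobs arrive at t=0, SRPT equals SPT ordering.
SPT order: [7, 9, 12, 14, 15]
Completion times:
  Job 1: p=7, C=7
  Job 2: p=9, C=16
  Job 3: p=12, C=28
  Job 4: p=14, C=42
  Job 5: p=15, C=57
Total completion time = 7 + 16 + 28 + 42 + 57 = 150

150


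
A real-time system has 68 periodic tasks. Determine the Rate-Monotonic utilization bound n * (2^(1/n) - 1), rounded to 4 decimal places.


Compute 2^(1/68) = 1.0102454700
Subtract 1: 1.0102454700 - 1 = 0.0102454700
Multiply by n: 68 * 0.0102454700 = 0.6966919600
Round to 4 dp: 0.6967

0.6967


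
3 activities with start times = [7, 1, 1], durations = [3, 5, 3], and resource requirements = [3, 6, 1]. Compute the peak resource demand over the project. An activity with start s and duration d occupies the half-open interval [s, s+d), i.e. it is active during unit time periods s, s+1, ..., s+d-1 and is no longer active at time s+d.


Each activity i is active on [start_i, start_i + duration_i).
Compute total resource usage per time slot:
  t=0: active resources = [], total = 0
  t=1: active resources = [6, 1], total = 7
  t=2: active resources = [6, 1], total = 7
  t=3: active resources = [6, 1], total = 7
  t=4: active resources = [6], total = 6
  t=5: active resources = [6], total = 6
  t=6: active resources = [], total = 0
  t=7: active resources = [3], total = 3
  t=8: active resources = [3], total = 3
  t=9: active resources = [3], total = 3
Peak resource demand = 7

7
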